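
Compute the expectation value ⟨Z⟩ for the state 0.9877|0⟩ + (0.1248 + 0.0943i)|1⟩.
0.9511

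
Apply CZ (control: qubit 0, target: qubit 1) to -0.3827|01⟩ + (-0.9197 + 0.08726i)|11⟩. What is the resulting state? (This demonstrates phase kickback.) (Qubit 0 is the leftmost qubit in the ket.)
-0.3827|01⟩ + (0.9197 - 0.08726i)|11⟩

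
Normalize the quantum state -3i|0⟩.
-i|0⟩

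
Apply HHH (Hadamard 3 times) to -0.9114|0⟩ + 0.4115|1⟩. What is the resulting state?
-0.3535|0⟩ - 0.9354|1⟩

H² = I, so H^3 = H: a single Hadamard. With (a, b) = (-0.9114, 0.4115), H gives ((a + b)/√2, (a − b)/√2) = (-0.3535, -0.9354).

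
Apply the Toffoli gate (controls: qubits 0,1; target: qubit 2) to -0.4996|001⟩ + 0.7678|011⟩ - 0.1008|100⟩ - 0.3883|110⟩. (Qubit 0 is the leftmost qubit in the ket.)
-0.4996|001⟩ + 0.7678|011⟩ - 0.1008|100⟩ - 0.3883|111⟩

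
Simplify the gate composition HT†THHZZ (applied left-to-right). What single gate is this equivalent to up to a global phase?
H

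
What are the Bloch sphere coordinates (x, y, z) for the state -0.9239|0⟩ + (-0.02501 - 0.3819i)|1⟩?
(0.04621, 0.7057, 0.7071)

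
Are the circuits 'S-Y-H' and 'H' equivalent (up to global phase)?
No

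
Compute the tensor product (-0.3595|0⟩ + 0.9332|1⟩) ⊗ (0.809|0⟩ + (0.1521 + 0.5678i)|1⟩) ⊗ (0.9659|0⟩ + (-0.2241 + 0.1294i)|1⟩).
-0.2809|000⟩ + (0.06518 - 0.03763i)|001⟩ + (-0.05282 - 0.1972i)|010⟩ + (0.03867 + 0.03867i)|011⟩ + 0.7292|100⟩ + (-0.1692 + 0.09769i)|101⟩ + (0.1371 + 0.5118i)|110⟩ + (-0.1004 - 0.1004i)|111⟩

amp(|b₁b₂…⟩) = product of the factor amplitudes for bits b₁, b₂, …; only kets whose every factor amplitude is nonzero survive.
|000⟩: (-0.3595)(0.809)(0.9659) = -0.2809
|001⟩: (-0.3595)(0.809)(-0.2241 + 0.1294i) = (0.06518 - 0.03763i)
|010⟩: (-0.3595)(0.1521 + 0.5678i)(0.9659) = (-0.05282 - 0.1972i)
|011⟩: (-0.3595)(0.1521 + 0.5678i)(-0.2241 + 0.1294i) = (0.03867 + 0.03867i)
|100⟩: (0.9332)(0.809)(0.9659) = 0.7292
|101⟩: (0.9332)(0.809)(-0.2241 + 0.1294i) = (-0.1692 + 0.09769i)
|110⟩: (0.9332)(0.1521 + 0.5678i)(0.9659) = (0.1371 + 0.5118i)
|111⟩: (0.9332)(0.1521 + 0.5678i)(-0.2241 + 0.1294i) = (-0.1004 - 0.1004i)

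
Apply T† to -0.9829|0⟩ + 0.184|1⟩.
-0.9829|0⟩ + (0.1301 - 0.1301i)|1⟩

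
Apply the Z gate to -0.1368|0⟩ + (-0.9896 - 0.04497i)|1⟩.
-0.1368|0⟩ + (0.9896 + 0.04497i)|1⟩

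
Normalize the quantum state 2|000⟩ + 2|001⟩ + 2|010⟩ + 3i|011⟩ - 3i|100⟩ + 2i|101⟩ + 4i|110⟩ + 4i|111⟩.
0.2462|000⟩ + 0.2462|001⟩ + 0.2462|010⟩ + 0.3693i|011⟩ - 0.3693i|100⟩ + 0.2462i|101⟩ + 0.4924i|110⟩ + 0.4924i|111⟩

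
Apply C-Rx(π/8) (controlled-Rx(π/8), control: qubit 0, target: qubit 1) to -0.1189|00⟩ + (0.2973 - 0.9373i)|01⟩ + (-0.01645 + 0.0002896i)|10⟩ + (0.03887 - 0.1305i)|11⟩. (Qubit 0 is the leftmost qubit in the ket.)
-0.1189|00⟩ + (0.2973 - 0.9373i)|01⟩ + (-0.04159 - 0.007299i)|10⟩ + (0.03818 - 0.1248i)|11⟩

C-Rx(π/8) leaves the control-|0⟩ kets |00⟩, |01⟩ unchanged and applies Rx(π/8) to qubit 1 on the control-|1⟩ pair (|10⟩, |11⟩).
Rx(π/8) = [[cos(θ/2), −i·sin(θ/2)], [−i·sin(θ/2), cos(θ/2)]]; θ = π/8, cos(θ/2) ≈ 0.980785, sin(θ/2) ≈ 0.19509.
With a = amp(|10⟩) = (-0.01645 + 0.0002896i) and b = amp(|11⟩) = (0.03887 - 0.1305i):
new amp(|10⟩) = (0.980785)·a + (-0.19509i)·b = (-0.04159 - 0.007299i)
new amp(|11⟩) = (-0.19509i)·a + (0.980785)·b = (0.03818 - 0.1248i)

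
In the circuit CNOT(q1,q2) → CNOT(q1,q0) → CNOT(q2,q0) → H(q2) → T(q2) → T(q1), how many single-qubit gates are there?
3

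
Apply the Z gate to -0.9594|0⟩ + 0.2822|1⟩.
-0.9594|0⟩ - 0.2822|1⟩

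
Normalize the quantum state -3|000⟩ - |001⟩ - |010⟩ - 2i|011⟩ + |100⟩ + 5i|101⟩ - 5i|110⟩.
-0.3693|000⟩ - 0.1231|001⟩ - 0.1231|010⟩ - 0.2462i|011⟩ + 0.1231|100⟩ + 0.6155i|101⟩ - 0.6155i|110⟩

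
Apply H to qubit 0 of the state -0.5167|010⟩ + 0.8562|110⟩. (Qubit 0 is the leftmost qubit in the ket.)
0.2401|010⟩ - 0.9708|110⟩

H on qubit 0 mixes each pair of kets that differ only in qubit 0: amplitudes (a, b) of (|…0…⟩, |…1…⟩) become ((a + b)/√2, (a − b)/√2). Kets absent from the input have amplitude 0.
(|010⟩, |110⟩): (a, b) = (-0.5167, 0.8562) → (0.2401, -0.9708)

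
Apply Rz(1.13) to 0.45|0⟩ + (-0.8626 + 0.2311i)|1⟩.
(0.3801 - 0.2409i)|0⟩ + (-0.8523 - 0.2667i)|1⟩

Rz(1.13) = [[e^(−iθ/2), 0], [0, e^(iθ/2)]] with e^(±iθ/2) = cos(θ/2) ± i·sin(θ/2); θ = 1.13, cos(θ/2) ≈ 0.844589, sin(θ/2) ≈ 0.535416.
With a = amp(|0⟩) = 0.45 and b = amp(|1⟩) = (-0.8626 + 0.2311i):
new amp(|0⟩) = (0.844589 - 0.535416i)·a = (0.3801 - 0.2409i)
new amp(|1⟩) = (0.844589 + 0.535416i)·b = (-0.8523 - 0.2667i)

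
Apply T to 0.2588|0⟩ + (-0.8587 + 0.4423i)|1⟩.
0.2588|0⟩ + (-0.9199 - 0.2944i)|1⟩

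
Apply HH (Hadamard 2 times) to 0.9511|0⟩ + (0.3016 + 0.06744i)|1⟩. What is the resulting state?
0.9511|0⟩ + (0.3016 + 0.06744i)|1⟩

H² = I, so an even number of Hadamards cancels: H^2 = I and the state is unchanged.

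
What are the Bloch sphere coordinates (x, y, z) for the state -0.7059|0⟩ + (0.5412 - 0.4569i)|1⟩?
(-0.7641, 0.6451, -0.00336)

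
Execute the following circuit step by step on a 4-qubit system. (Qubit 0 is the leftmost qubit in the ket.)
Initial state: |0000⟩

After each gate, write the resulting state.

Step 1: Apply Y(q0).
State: i|1000⟩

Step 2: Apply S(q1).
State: i|1000⟩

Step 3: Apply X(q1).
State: i|1100⟩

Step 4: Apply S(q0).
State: -|1100⟩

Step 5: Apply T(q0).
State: (-1/√2 - (1/√2)i)|1100⟩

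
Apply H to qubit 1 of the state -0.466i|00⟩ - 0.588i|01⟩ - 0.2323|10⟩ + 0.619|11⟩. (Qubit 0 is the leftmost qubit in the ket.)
-0.7453i|00⟩ + 0.08627i|01⟩ + 0.2734|10⟩ - 0.602|11⟩

H on qubit 1 mixes each pair of kets that differ only in qubit 1: amplitudes (a, b) of (|…0…⟩, |…1…⟩) become ((a + b)/√2, (a − b)/√2). Kets absent from the input have amplitude 0.
(|00⟩, |01⟩): (a, b) = (-0.466i, -0.588i) → (-0.7453i, 0.08627i)
(|10⟩, |11⟩): (a, b) = (-0.2323, 0.619) → (0.2734, -0.602)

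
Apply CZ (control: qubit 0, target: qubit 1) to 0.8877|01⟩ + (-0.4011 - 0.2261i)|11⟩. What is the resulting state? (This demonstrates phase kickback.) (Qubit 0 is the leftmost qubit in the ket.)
0.8877|01⟩ + (0.4011 + 0.2261i)|11⟩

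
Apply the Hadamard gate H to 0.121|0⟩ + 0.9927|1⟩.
0.7875|0⟩ - 0.6164|1⟩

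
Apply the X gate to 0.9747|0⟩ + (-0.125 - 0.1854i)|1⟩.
(-0.125 - 0.1854i)|0⟩ + 0.9747|1⟩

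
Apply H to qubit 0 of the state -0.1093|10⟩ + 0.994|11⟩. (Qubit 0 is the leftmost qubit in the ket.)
-0.07729|00⟩ + 0.7029|01⟩ + 0.07729|10⟩ - 0.7029|11⟩

H on qubit 0 mixes each pair of kets that differ only in qubit 0: amplitudes (a, b) of (|…0…⟩, |…1…⟩) become ((a + b)/√2, (a − b)/√2). Kets absent from the input have amplitude 0.
(|00⟩, |10⟩): (a, b) = (0, -0.1093) → (-0.07729, 0.07729)
(|01⟩, |11⟩): (a, b) = (0, 0.994) → (0.7029, -0.7029)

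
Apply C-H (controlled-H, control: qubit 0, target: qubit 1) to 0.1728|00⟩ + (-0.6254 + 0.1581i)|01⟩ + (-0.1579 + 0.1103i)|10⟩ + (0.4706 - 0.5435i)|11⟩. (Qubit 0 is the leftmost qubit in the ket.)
0.1728|00⟩ + (-0.6254 + 0.1581i)|01⟩ + (0.2211 - 0.3063i)|10⟩ + (-0.4444 + 0.4623i)|11⟩

C-H leaves the control-|0⟩ kets |00⟩, |01⟩ unchanged and applies H to qubit 1 on the control-|1⟩ pair (|10⟩, |11⟩).
H = [[1/√2, 1/√2], [1/√2, -1/√2]].
With a = amp(|10⟩) = (-0.1579 + 0.1103i) and b = amp(|11⟩) = (0.4706 - 0.5435i):
new amp(|10⟩) = (1/√2)·a + (1/√2)·b = (0.2211 - 0.3063i)
new amp(|11⟩) = (1/√2)·a + (-1/√2)·b = (-0.4444 + 0.4623i)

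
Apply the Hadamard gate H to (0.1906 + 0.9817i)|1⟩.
(0.1348 + 0.6942i)|0⟩ + (-0.1348 - 0.6942i)|1⟩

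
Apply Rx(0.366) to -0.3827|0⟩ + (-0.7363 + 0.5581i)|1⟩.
(-0.2747 + 0.134i)|0⟩ + (-0.724 + 0.6184i)|1⟩

Rx(0.366) = [[cos(θ/2), −i·sin(θ/2)], [−i·sin(θ/2), cos(θ/2)]]; θ = 0.366, cos(θ/2) ≈ 0.983302, sin(θ/2) ≈ 0.18198.
With a = amp(|0⟩) = -0.3827 and b = amp(|1⟩) = (-0.7363 + 0.5581i):
new amp(|0⟩) = (0.983302)·a + (-0.18198i)·b = (-0.2747 + 0.134i)
new amp(|1⟩) = (-0.18198i)·a + (0.983302)·b = (-0.724 + 0.6184i)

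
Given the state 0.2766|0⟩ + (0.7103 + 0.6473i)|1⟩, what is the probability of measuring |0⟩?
0.07651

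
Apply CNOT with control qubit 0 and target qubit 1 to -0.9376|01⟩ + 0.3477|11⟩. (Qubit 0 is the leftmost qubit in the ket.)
-0.9376|01⟩ + 0.3477|10⟩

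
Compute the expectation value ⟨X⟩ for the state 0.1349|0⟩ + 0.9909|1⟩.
0.2673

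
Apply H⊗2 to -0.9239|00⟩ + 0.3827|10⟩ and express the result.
-0.2706|00⟩ - 0.2706|01⟩ - 0.6533|10⟩ - 0.6533|11⟩

H⊗2 gives amp(|y⟩) = (1/2) Σ_x (−1)^(x·y) amp(|x⟩), where x·y is the number of positions in which both x and y have a 1.
|00⟩: (-0.9239 + 0.3827)/2 = -0.2706
|01⟩: (-0.9239 + 0.3827)/2 = -0.2706
|10⟩: (-0.9239 - 0.3827)/2 = -0.6533
|11⟩: (-0.9239 - 0.3827)/2 = -0.6533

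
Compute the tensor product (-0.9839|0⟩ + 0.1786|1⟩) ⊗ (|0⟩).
-0.9839|00⟩ + 0.1786|10⟩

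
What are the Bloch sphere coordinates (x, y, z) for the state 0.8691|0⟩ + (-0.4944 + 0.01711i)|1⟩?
(-0.8594, 0.02974, 0.5106)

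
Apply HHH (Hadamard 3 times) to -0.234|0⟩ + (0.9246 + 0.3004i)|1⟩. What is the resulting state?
(0.4883 + 0.2124i)|0⟩ + (-0.8193 - 0.2124i)|1⟩

H² = I, so H^3 = H: a single Hadamard. With (a, b) = (-0.234, (0.9246 + 0.3004i)), H gives ((a + b)/√2, (a − b)/√2) = ((0.4883 + 0.2124i), (-0.8193 - 0.2124i)).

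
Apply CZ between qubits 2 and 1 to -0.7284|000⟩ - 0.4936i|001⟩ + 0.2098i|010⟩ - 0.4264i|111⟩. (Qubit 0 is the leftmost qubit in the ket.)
-0.7284|000⟩ - 0.4936i|001⟩ + 0.2098i|010⟩ + 0.4264i|111⟩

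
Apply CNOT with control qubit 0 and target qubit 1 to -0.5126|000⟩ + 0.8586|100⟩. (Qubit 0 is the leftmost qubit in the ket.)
-0.5126|000⟩ + 0.8586|110⟩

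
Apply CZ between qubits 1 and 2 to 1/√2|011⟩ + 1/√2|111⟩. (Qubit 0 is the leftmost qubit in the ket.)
-1/√2|011⟩ - 1/√2|111⟩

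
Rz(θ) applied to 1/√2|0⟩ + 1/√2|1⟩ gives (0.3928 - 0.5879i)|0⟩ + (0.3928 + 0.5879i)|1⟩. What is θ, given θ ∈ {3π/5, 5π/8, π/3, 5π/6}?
5π/8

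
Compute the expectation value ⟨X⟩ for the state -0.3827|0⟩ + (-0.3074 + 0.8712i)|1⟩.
0.2353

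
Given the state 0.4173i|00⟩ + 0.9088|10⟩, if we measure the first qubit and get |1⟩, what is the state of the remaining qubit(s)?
|0⟩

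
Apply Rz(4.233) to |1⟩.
(-0.519 + 0.8548i)|1⟩

Rz(4.233) = [[e^(−iθ/2), 0], [0, e^(iθ/2)]] with e^(±iθ/2) = cos(θ/2) ± i·sin(θ/2); θ = 4.233, cos(θ/2) ≈ -0.51902, sin(θ/2) ≈ 0.854762.
With a = amp(|0⟩) = 0 and b = amp(|1⟩) = 1:
new amp(|0⟩) = (-0.51902 - 0.854762i)·a = 0
new amp(|1⟩) = (-0.51902 + 0.854762i)·b = (-0.519 + 0.8548i)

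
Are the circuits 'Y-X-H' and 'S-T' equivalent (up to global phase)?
No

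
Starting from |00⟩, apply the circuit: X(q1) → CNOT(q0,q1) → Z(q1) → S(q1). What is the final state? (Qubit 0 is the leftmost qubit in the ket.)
-i|01⟩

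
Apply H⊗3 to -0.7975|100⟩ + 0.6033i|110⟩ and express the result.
(-0.282 + 0.2133i)|000⟩ + (-0.282 + 0.2133i)|001⟩ + (-0.282 - 0.2133i)|010⟩ + (-0.282 - 0.2133i)|011⟩ + (0.282 - 0.2133i)|100⟩ + (0.282 - 0.2133i)|101⟩ + (0.282 + 0.2133i)|110⟩ + (0.282 + 0.2133i)|111⟩

H⊗3 gives amp(|y⟩) = (1/2√2) Σ_x (−1)^(x·y) amp(|x⟩), where x·y is the number of positions in which both x and y have a 1.
|000⟩: (-0.7975 + 0.6033i)/(2√2) = (-0.282 + 0.2133i)
|001⟩: (-0.7975 + 0.6033i)/(2√2) = (-0.282 + 0.2133i)
|010⟩: (-0.7975 - 0.6033i)/(2√2) = (-0.282 - 0.2133i)
|011⟩: (-0.7975 - 0.6033i)/(2√2) = (-0.282 - 0.2133i)
|100⟩: (0.7975 - 0.6033i)/(2√2) = (0.282 - 0.2133i)
|101⟩: (0.7975 - 0.6033i)/(2√2) = (0.282 - 0.2133i)
|110⟩: (0.7975 + 0.6033i)/(2√2) = (0.282 + 0.2133i)
|111⟩: (0.7975 + 0.6033i)/(2√2) = (0.282 + 0.2133i)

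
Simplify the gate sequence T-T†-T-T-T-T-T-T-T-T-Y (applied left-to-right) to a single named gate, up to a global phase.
Y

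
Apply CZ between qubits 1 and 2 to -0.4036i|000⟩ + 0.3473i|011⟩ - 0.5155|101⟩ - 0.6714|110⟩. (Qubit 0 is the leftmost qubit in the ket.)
-0.4036i|000⟩ - 0.3473i|011⟩ - 0.5155|101⟩ - 0.6714|110⟩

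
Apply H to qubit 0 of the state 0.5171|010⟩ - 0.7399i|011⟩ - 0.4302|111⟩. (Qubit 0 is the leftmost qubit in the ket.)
0.3656|010⟩ + (-0.3042 - 0.5232i)|011⟩ + 0.3656|110⟩ + (0.3042 - 0.5232i)|111⟩

H on qubit 0 mixes each pair of kets that differ only in qubit 0: amplitudes (a, b) of (|…0…⟩, |…1…⟩) become ((a + b)/√2, (a − b)/√2). Kets absent from the input have amplitude 0.
(|010⟩, |110⟩): (a, b) = (0.5171, 0) → (0.3656, 0.3656)
(|011⟩, |111⟩): (a, b) = (-0.7399i, -0.4302) → ((-0.3042 - 0.5232i), (0.3042 - 0.5232i))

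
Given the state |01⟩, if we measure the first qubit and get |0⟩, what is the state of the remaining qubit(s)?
|1⟩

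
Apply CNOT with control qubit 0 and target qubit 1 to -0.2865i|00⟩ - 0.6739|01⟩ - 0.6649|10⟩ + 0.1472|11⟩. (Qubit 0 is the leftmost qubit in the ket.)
-0.2865i|00⟩ - 0.6739|01⟩ + 0.1472|10⟩ - 0.6649|11⟩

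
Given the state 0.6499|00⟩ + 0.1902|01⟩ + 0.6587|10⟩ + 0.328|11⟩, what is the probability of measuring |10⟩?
0.4339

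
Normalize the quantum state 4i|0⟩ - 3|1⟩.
0.8i|0⟩ - 0.6|1⟩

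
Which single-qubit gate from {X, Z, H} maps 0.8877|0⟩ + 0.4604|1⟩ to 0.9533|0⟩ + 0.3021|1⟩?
H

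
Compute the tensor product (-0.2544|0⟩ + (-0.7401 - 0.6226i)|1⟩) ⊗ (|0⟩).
-0.2544|00⟩ + (-0.7401 - 0.6226i)|10⟩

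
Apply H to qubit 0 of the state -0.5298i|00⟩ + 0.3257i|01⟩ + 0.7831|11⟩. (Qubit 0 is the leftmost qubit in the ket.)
-0.3746i|00⟩ + (0.5537 + 0.2303i)|01⟩ - 0.3746i|10⟩ + (-0.5537 + 0.2303i)|11⟩

H on qubit 0 mixes each pair of kets that differ only in qubit 0: amplitudes (a, b) of (|…0…⟩, |…1…⟩) become ((a + b)/√2, (a − b)/√2). Kets absent from the input have amplitude 0.
(|00⟩, |10⟩): (a, b) = (-0.5298i, 0) → (-0.3746i, -0.3746i)
(|01⟩, |11⟩): (a, b) = (0.3257i, 0.7831) → ((0.5537 + 0.2303i), (-0.5537 + 0.2303i))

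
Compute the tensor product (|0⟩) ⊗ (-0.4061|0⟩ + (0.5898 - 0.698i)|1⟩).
-0.4061|00⟩ + (0.5898 - 0.698i)|01⟩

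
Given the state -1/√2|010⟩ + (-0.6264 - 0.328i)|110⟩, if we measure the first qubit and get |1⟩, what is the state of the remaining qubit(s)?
(-0.8859 - 0.4639i)|10⟩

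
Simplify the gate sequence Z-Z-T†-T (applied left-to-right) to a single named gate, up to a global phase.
I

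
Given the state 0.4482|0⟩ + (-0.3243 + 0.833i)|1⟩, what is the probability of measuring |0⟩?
0.2009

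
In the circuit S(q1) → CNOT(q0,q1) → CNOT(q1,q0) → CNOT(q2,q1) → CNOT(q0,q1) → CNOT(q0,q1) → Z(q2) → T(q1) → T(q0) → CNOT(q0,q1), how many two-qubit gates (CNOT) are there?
6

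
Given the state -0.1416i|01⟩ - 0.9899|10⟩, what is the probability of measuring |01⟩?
0.02005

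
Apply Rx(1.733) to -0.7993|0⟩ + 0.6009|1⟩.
(-0.5175 - 0.4579i)|0⟩ + (0.3891 + 0.6091i)|1⟩

Rx(1.733) = [[cos(θ/2), −i·sin(θ/2)], [−i·sin(θ/2), cos(θ/2)]]; θ = 1.733, cos(θ/2) ≈ 0.647498, sin(θ/2) ≈ 0.762067.
With a = amp(|0⟩) = -0.7993 and b = amp(|1⟩) = 0.6009:
new amp(|0⟩) = (0.647498)·a + (-0.762067i)·b = (-0.5175 - 0.4579i)
new amp(|1⟩) = (-0.762067i)·a + (0.647498)·b = (0.3891 + 0.6091i)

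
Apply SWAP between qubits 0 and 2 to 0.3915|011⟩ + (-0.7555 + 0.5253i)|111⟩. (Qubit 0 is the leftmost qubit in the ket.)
0.3915|110⟩ + (-0.7555 + 0.5253i)|111⟩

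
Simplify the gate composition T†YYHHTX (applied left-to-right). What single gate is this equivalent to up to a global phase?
X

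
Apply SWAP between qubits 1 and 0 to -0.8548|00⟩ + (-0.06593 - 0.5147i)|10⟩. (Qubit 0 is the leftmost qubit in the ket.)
-0.8548|00⟩ + (-0.06593 - 0.5147i)|01⟩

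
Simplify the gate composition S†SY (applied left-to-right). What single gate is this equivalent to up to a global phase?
Y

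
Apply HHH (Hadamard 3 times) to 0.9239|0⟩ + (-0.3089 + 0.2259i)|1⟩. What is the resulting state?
(0.4349 + 0.1597i)|0⟩ + (0.8717 - 0.1597i)|1⟩

H² = I, so H^3 = H: a single Hadamard. With (a, b) = (0.9239, (-0.3089 + 0.2259i)), H gives ((a + b)/√2, (a − b)/√2) = ((0.4349 + 0.1597i), (0.8717 - 0.1597i)).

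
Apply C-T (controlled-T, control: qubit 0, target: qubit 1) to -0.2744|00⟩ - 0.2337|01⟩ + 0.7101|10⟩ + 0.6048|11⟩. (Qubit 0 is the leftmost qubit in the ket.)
-0.2744|00⟩ - 0.2337|01⟩ + 0.7101|10⟩ + (0.4277 + 0.4277i)|11⟩

C-T leaves the control-|0⟩ kets |00⟩, |01⟩ unchanged and applies T to qubit 1 on the control-|1⟩ pair (|10⟩, |11⟩).
T = [[1, 0], [0, (1/√2 + (1/√2)i)]].
With a = amp(|10⟩) = 0.7101 and b = amp(|11⟩) = 0.6048:
new amp(|10⟩) = (1)·a = 0.7101
new amp(|11⟩) = (1/√2 + (1/√2)i)·b = (0.4277 + 0.4277i)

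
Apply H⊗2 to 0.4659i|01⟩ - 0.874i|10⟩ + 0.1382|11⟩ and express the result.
(0.0691 - 0.2041i)|00⟩ + (-0.0691 - 0.67i)|01⟩ + (-0.0691 + 0.67i)|10⟩ + (0.0691 + 0.2041i)|11⟩

H⊗2 gives amp(|y⟩) = (1/2) Σ_x (−1)^(x·y) amp(|x⟩), where x·y is the number of positions in which both x and y have a 1.
|00⟩: (0.4659i - 0.874i + 0.1382)/2 = (0.0691 - 0.2041i)
|01⟩: (-0.4659i - 0.874i - 0.1382)/2 = (-0.0691 - 0.67i)
|10⟩: (0.4659i + 0.874i - 0.1382)/2 = (-0.0691 + 0.67i)
|11⟩: (-0.4659i + 0.874i + 0.1382)/2 = (0.0691 + 0.2041i)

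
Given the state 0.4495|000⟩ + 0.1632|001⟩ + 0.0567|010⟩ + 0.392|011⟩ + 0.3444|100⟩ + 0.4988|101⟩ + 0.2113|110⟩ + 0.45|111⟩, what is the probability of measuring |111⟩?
0.2025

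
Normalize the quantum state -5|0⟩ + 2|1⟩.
-0.9285|0⟩ + 0.3714|1⟩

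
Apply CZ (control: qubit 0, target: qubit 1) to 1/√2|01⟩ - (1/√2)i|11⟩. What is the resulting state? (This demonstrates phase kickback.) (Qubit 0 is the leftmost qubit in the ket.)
1/√2|01⟩ + (1/√2)i|11⟩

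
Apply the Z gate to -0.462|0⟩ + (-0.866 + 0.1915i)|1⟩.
-0.462|0⟩ + (0.866 - 0.1915i)|1⟩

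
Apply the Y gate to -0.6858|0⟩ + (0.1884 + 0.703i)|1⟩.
(0.703 - 0.1884i)|0⟩ - 0.6858i|1⟩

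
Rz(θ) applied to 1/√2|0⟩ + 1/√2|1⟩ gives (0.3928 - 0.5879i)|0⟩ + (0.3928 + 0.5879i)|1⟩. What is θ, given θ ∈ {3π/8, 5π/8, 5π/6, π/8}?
5π/8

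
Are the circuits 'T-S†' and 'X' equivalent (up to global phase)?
No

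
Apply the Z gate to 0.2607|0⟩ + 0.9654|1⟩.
0.2607|0⟩ - 0.9654|1⟩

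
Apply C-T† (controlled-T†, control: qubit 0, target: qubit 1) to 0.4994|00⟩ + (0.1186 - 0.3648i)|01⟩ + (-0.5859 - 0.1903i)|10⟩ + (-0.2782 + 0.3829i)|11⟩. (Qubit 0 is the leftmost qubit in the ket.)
0.4994|00⟩ + (0.1186 - 0.3648i)|01⟩ + (-0.5859 - 0.1903i)|10⟩ + (0.07403 + 0.4675i)|11⟩

C-T† leaves the control-|0⟩ kets |00⟩, |01⟩ unchanged and applies T† to qubit 1 on the control-|1⟩ pair (|10⟩, |11⟩).
T† = [[1, 0], [0, (1/√2 - (1/√2)i)]].
With a = amp(|10⟩) = (-0.5859 - 0.1903i) and b = amp(|11⟩) = (-0.2782 + 0.3829i):
new amp(|10⟩) = (1)·a = (-0.5859 - 0.1903i)
new amp(|11⟩) = (1/√2 - (1/√2)i)·b = (0.07403 + 0.4675i)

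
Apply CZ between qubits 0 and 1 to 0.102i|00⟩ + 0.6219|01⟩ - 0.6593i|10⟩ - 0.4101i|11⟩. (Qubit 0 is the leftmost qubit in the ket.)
0.102i|00⟩ + 0.6219|01⟩ - 0.6593i|10⟩ + 0.4101i|11⟩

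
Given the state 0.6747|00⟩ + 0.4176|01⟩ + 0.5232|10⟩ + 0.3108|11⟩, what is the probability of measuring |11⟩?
0.0966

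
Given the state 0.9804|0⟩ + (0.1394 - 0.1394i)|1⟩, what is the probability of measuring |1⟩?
0.03886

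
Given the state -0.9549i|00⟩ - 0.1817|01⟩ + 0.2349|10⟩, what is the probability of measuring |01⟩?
0.03301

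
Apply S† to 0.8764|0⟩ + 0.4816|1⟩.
0.8764|0⟩ - 0.4816i|1⟩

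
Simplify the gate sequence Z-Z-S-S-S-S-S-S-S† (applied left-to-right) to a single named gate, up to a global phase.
S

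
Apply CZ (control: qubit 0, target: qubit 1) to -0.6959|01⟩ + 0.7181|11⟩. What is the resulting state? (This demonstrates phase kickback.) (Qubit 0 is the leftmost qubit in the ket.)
-0.6959|01⟩ - 0.7181|11⟩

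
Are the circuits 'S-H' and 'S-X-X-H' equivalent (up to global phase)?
Yes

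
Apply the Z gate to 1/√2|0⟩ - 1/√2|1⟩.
1/√2|0⟩ + 1/√2|1⟩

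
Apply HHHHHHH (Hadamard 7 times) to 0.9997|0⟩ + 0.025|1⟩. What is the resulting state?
0.7246|0⟩ + 0.6892|1⟩

H² = I, so H^7 = H: a single Hadamard. With (a, b) = (0.9997, 0.025), H gives ((a + b)/√2, (a − b)/√2) = (0.7246, 0.6892).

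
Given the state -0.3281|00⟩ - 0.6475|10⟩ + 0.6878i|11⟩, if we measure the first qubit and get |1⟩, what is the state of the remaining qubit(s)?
-0.6855|0⟩ + 0.7281i|1⟩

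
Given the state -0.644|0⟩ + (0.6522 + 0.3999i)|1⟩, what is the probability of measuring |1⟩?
0.5853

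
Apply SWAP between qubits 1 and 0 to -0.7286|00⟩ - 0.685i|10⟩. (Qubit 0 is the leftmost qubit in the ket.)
-0.7286|00⟩ - 0.685i|01⟩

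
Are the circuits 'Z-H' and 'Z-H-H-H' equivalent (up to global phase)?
Yes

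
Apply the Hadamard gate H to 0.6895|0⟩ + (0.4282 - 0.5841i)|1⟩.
(0.7903 - 0.413i)|0⟩ + (0.1848 + 0.413i)|1⟩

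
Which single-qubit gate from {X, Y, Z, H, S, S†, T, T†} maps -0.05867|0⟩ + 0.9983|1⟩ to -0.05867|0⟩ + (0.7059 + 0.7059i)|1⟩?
T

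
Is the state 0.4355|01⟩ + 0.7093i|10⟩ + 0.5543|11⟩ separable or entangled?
Entangled

Writing the state as a|00⟩ + b|01⟩ + c|10⟩ + d|11⟩, it is a product state iff ad − bc = 0.
Here (a, b, c, d) = (0, 0.4355, 0.7093i, 0.5543): ad − bc = (0)(0.5543) − (0.4355)(0.7093i) = -0.3089i ≠ 0, so the state is entangled.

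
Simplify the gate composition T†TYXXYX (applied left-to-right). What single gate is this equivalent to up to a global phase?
X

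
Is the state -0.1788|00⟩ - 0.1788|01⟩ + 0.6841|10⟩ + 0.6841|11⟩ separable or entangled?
Separable

Writing the state as a|00⟩ + b|01⟩ + c|10⟩ + d|11⟩, it is a product state iff ad − bc = 0.
Here (a, b, c, d) = (-0.1788, -0.1788, 0.6841, 0.6841): ad − bc = (-0.1788)(0.6841) − (-0.1788)(0.6841) = 0, so the state is separable.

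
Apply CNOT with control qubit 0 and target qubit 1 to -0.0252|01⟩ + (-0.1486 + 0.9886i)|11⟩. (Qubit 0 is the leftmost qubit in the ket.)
-0.0252|01⟩ + (-0.1486 + 0.9886i)|10⟩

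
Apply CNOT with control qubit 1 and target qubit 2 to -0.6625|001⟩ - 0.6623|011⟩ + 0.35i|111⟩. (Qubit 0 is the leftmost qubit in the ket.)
-0.6625|001⟩ - 0.6623|010⟩ + 0.35i|110⟩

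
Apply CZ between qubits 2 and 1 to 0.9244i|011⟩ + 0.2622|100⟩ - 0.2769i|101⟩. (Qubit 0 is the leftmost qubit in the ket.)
-0.9244i|011⟩ + 0.2622|100⟩ - 0.2769i|101⟩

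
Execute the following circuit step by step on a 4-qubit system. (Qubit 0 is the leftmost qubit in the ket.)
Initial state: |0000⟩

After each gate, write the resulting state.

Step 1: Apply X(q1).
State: |0100⟩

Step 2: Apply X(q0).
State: |1100⟩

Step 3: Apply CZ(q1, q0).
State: -|1100⟩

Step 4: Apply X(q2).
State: -|1110⟩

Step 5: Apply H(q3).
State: -1/√2|1110⟩ - 1/√2|1111⟩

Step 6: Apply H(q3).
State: -|1110⟩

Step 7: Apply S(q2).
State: -i|1110⟩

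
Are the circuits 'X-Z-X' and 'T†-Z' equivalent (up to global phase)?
No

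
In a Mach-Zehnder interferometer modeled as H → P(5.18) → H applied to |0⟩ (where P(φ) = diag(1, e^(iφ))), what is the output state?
(0.7254 - 0.4463i)|0⟩ + (0.2746 + 0.4463i)|1⟩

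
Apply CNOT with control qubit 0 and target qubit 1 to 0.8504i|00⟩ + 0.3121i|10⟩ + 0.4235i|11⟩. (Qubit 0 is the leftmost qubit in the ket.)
0.8504i|00⟩ + 0.4235i|10⟩ + 0.3121i|11⟩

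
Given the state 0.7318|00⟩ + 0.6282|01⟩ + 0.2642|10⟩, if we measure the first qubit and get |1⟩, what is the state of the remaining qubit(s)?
|0⟩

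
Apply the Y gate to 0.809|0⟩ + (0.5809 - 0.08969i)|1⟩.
(-0.08969 - 0.5809i)|0⟩ + 0.809i|1⟩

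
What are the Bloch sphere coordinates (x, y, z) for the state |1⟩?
(0, 0, -1)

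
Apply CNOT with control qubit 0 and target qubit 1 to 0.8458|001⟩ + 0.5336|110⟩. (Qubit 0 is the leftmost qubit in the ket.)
0.8458|001⟩ + 0.5336|100⟩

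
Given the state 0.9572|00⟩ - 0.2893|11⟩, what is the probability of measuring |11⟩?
0.08369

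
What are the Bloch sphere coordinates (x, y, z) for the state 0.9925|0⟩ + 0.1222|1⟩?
(0.2426, 0, 0.9701)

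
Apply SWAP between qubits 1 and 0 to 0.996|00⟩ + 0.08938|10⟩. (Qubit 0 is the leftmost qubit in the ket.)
0.996|00⟩ + 0.08938|01⟩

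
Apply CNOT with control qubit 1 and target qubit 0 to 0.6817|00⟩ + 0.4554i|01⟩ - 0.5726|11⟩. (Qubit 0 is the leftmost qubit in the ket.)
0.6817|00⟩ - 0.5726|01⟩ + 0.4554i|11⟩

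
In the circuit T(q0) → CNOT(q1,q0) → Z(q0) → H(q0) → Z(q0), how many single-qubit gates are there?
4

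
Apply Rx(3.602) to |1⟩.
-0.9736i|0⟩ - 0.2282|1⟩

Rx(3.602) = [[cos(θ/2), −i·sin(θ/2)], [−i·sin(θ/2), cos(θ/2)]]; θ = 3.602, cos(θ/2) ≈ -0.228176, sin(θ/2) ≈ 0.97362.
With a = amp(|0⟩) = 0 and b = amp(|1⟩) = 1:
new amp(|0⟩) = (-0.228176)·a + (-0.97362i)·b = -0.9736i
new amp(|1⟩) = (-0.97362i)·a + (-0.228176)·b = -0.2282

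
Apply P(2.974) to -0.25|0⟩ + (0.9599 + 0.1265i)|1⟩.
-0.25|0⟩ + (-0.9676 + 0.03539i)|1⟩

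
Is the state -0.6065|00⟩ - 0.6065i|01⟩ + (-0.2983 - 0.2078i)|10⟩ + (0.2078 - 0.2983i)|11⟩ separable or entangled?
Separable

Writing the state as a|00⟩ + b|01⟩ + c|10⟩ + d|11⟩, it is a product state iff ad − bc = 0.
Here (a, b, c, d) = (-0.6065, -0.6065i, (-0.2983 - 0.2078i), (0.2078 - 0.2983i)): ad − bc = (-0.6065)(0.2078 - 0.2983i) − (-0.6065i)(-0.2983 - 0.2078i) = 0, so the state is separable.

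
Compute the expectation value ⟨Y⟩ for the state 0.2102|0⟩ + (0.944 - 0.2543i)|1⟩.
-0.1069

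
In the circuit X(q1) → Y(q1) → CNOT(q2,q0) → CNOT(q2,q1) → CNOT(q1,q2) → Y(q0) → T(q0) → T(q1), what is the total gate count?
8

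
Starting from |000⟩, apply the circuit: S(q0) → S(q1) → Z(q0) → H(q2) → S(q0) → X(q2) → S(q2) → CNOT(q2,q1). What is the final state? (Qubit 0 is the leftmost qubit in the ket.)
1/√2|000⟩ + (1/√2)i|011⟩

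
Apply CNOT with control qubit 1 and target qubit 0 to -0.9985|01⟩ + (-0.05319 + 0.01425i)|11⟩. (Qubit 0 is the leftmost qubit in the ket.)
(-0.05319 + 0.01425i)|01⟩ - 0.9985|11⟩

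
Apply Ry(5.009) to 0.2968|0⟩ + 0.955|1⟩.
-0.8067|0⟩ - 0.5911|1⟩

Ry(5.009) = [[cos(θ/2), −sin(θ/2)], [sin(θ/2), cos(θ/2)]]; θ = 5.009, cos(θ/2) ≈ -0.803829, sin(θ/2) ≈ 0.594861.
With a = amp(|0⟩) = 0.2968 and b = amp(|1⟩) = 0.955:
new amp(|0⟩) = (-0.803829)·a + (-0.594861)·b = -0.8067
new amp(|1⟩) = (0.594861)·a + (-0.803829)·b = -0.5911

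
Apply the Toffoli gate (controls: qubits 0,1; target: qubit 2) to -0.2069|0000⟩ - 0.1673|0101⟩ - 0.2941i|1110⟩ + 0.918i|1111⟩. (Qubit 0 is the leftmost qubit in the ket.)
-0.2069|0000⟩ - 0.1673|0101⟩ - 0.2941i|1100⟩ + 0.918i|1101⟩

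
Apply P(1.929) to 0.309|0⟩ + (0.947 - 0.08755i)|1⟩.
0.309|0⟩ + (-0.25 + 0.9176i)|1⟩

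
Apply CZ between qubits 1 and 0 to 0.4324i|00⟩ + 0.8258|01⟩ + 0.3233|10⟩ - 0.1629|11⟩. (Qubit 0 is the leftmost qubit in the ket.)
0.4324i|00⟩ + 0.8258|01⟩ + 0.3233|10⟩ + 0.1629|11⟩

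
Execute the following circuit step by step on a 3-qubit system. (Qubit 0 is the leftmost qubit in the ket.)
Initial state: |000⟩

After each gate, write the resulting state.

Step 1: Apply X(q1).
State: |010⟩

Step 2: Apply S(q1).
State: i|010⟩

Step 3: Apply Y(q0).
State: -|110⟩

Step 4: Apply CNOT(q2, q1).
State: -|110⟩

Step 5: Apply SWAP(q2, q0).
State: -|011⟩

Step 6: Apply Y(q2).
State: i|010⟩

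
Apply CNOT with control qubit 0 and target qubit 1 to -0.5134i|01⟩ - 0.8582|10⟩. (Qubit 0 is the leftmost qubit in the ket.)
-0.5134i|01⟩ - 0.8582|11⟩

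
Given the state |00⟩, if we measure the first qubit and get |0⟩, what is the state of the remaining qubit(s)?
|0⟩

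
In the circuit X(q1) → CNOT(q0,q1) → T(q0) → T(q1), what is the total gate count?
4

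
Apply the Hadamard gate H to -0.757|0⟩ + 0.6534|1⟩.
-0.07326|0⟩ - 0.9973|1⟩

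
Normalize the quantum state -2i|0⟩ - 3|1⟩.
-0.5547i|0⟩ - 0.8321|1⟩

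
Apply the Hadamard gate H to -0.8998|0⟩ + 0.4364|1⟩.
-0.3277|0⟩ - 0.9448|1⟩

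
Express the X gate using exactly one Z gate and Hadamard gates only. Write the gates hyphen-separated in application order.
H-Z-H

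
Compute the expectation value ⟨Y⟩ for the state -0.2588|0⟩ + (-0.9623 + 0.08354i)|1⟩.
-0.04324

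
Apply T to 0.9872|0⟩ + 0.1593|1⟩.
0.9872|0⟩ + (0.1126 + 0.1126i)|1⟩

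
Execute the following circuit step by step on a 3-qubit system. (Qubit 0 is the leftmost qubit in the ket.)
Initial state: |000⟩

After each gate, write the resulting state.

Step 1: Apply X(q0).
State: |100⟩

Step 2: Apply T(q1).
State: |100⟩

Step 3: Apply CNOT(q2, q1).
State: |100⟩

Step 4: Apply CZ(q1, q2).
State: |100⟩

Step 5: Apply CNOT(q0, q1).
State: |110⟩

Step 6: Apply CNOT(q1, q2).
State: |111⟩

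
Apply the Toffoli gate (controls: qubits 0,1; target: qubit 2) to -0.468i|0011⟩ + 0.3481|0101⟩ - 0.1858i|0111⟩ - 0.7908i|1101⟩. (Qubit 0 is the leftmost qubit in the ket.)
-0.468i|0011⟩ + 0.3481|0101⟩ - 0.1858i|0111⟩ - 0.7908i|1111⟩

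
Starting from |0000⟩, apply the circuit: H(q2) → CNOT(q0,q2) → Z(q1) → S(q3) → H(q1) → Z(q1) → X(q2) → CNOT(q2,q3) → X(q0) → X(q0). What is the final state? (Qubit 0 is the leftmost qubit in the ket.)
1/2|0000⟩ + 1/2|0011⟩ - 1/2|0100⟩ - 1/2|0111⟩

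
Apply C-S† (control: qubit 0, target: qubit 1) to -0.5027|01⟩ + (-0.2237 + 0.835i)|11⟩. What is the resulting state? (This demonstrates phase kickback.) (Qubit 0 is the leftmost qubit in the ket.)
-0.5027|01⟩ + (0.835 + 0.2237i)|11⟩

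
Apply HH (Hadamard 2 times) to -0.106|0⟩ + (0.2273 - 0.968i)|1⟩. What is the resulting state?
-0.106|0⟩ + (0.2273 - 0.968i)|1⟩

H² = I, so an even number of Hadamards cancels: H^2 = I and the state is unchanged.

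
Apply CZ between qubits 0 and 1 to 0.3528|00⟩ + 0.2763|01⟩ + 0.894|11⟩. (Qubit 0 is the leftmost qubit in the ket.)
0.3528|00⟩ + 0.2763|01⟩ - 0.894|11⟩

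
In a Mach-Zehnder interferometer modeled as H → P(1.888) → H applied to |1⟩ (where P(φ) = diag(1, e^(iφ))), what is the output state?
(0.656 - 0.4751i)|0⟩ + (0.344 + 0.4751i)|1⟩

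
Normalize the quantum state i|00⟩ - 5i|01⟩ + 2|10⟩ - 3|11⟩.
0.1601i|00⟩ - 0.8006i|01⟩ + 0.3203|10⟩ - 0.4804|11⟩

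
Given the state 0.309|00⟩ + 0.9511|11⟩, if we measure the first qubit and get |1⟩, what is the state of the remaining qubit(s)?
|1⟩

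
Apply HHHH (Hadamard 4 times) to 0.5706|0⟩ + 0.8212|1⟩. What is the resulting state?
0.5706|0⟩ + 0.8212|1⟩

H² = I, so an even number of Hadamards cancels: H^4 = I and the state is unchanged.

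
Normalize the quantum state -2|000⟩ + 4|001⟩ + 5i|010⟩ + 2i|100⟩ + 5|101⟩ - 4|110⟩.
-0.2108|000⟩ + 0.4216|001⟩ + 0.527i|010⟩ + 0.2108i|100⟩ + 0.527|101⟩ - 0.4216|110⟩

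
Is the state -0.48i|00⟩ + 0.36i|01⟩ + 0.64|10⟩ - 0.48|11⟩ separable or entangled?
Separable

Writing the state as a|00⟩ + b|01⟩ + c|10⟩ + d|11⟩, it is a product state iff ad − bc = 0.
Here (a, b, c, d) = (-0.48i, 0.36i, 0.64, -0.48): ad − bc = (-0.48i)(-0.48) − (0.36i)(0.64) = 0, so the state is separable.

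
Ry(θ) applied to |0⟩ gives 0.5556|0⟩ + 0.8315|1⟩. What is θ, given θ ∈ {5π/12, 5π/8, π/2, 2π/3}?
5π/8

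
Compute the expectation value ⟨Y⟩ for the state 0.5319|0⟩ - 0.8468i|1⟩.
-0.9008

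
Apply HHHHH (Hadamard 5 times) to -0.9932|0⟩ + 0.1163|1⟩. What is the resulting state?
-0.6201|0⟩ - 0.7845|1⟩

H² = I, so H^5 = H: a single Hadamard. With (a, b) = (-0.9932, 0.1163), H gives ((a + b)/√2, (a − b)/√2) = (-0.6201, -0.7845).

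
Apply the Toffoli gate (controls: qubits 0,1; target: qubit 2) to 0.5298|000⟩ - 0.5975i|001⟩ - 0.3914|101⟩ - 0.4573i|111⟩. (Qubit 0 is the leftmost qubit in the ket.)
0.5298|000⟩ - 0.5975i|001⟩ - 0.3914|101⟩ - 0.4573i|110⟩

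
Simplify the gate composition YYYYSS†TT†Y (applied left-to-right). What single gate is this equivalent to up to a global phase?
Y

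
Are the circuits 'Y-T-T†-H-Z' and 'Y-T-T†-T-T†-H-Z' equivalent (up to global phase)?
Yes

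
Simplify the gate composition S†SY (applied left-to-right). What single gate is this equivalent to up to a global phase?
Y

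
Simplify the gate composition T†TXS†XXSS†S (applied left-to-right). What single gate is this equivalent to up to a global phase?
X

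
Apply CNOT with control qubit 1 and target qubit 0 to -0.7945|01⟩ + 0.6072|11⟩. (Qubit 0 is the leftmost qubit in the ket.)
0.6072|01⟩ - 0.7945|11⟩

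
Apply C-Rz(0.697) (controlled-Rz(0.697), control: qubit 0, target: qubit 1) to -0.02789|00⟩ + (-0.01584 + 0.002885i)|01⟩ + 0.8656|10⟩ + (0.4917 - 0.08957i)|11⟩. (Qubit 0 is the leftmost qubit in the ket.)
-0.02789|00⟩ + (-0.01584 + 0.002885i)|01⟩ + (0.8136 - 0.2956i)|10⟩ + (0.4927 + 0.08372i)|11⟩

C-Rz(0.697) leaves the control-|0⟩ kets |00⟩, |01⟩ unchanged and applies Rz(0.697) to qubit 1 on the control-|1⟩ pair (|10⟩, |11⟩).
Rz(0.697) = [[e^(−iθ/2), 0], [0, e^(iθ/2)]] with e^(±iθ/2) = cos(θ/2) ± i·sin(θ/2); θ = 0.697, cos(θ/2) ≈ 0.939886, sin(θ/2) ≈ 0.341488.
With a = amp(|10⟩) = 0.8656 and b = amp(|11⟩) = (0.4917 - 0.08957i):
new amp(|10⟩) = (0.939886 - 0.341488i)·a = (0.8136 - 0.2956i)
new amp(|11⟩) = (0.939886 + 0.341488i)·b = (0.4927 + 0.08372i)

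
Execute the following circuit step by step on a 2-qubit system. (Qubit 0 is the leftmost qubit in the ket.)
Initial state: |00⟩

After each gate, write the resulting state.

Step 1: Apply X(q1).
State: |01⟩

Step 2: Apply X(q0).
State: |11⟩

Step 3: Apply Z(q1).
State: -|11⟩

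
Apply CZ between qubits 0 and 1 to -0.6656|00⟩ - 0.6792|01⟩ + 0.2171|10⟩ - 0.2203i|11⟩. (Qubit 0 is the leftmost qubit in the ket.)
-0.6656|00⟩ - 0.6792|01⟩ + 0.2171|10⟩ + 0.2203i|11⟩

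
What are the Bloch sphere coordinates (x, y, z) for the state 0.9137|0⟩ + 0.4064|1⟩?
(0.7427, 0, 0.6697)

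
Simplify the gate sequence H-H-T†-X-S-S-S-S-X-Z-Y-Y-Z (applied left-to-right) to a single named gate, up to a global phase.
T†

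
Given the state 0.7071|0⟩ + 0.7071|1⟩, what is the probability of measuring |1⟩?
0.5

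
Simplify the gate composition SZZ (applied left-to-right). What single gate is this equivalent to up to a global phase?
S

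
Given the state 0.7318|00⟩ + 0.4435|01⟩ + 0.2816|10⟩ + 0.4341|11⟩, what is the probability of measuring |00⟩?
0.5355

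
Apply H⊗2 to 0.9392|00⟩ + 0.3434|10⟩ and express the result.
0.6413|00⟩ + 0.6413|01⟩ + 0.2979|10⟩ + 0.2979|11⟩

H⊗2 gives amp(|y⟩) = (1/2) Σ_x (−1)^(x·y) amp(|x⟩), where x·y is the number of positions in which both x and y have a 1.
|00⟩: (0.9392 + 0.3434)/2 = 0.6413
|01⟩: (0.9392 + 0.3434)/2 = 0.6413
|10⟩: (0.9392 - 0.3434)/2 = 0.2979
|11⟩: (0.9392 - 0.3434)/2 = 0.2979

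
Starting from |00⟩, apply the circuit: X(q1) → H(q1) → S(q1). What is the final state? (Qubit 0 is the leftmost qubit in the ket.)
1/√2|00⟩ - (1/√2)i|01⟩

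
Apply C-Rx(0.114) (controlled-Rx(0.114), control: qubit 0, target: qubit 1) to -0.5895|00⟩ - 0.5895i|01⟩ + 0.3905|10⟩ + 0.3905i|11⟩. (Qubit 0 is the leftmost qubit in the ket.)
-0.5895|00⟩ - 0.5895i|01⟩ + 0.4121|10⟩ + 0.3676i|11⟩

C-Rx(0.114) leaves the control-|0⟩ kets |00⟩, |01⟩ unchanged and applies Rx(0.114) to qubit 1 on the control-|1⟩ pair (|10⟩, |11⟩).
Rx(0.114) = [[cos(θ/2), −i·sin(θ/2)], [−i·sin(θ/2), cos(θ/2)]]; θ = 0.114, cos(θ/2) ≈ 0.998376, sin(θ/2) ≈ 0.0569691.
With a = amp(|10⟩) = 0.3905 and b = amp(|11⟩) = 0.3905i:
new amp(|10⟩) = (0.998376)·a + (-0.0569691i)·b = 0.4121
new amp(|11⟩) = (-0.0569691i)·a + (0.998376)·b = 0.3676i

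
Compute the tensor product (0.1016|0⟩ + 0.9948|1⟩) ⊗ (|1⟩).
0.1016|01⟩ + 0.9948|11⟩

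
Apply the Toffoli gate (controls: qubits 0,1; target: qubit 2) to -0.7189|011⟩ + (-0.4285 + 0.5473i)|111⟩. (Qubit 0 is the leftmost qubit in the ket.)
-0.7189|011⟩ + (-0.4285 + 0.5473i)|110⟩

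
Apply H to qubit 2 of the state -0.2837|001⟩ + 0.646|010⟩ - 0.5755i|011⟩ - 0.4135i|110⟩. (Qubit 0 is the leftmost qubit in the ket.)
-0.2006|000⟩ + 0.2006|001⟩ + (0.4568 - 0.4069i)|010⟩ + (0.4568 + 0.4069i)|011⟩ - 0.2924i|110⟩ - 0.2924i|111⟩

H on qubit 2 mixes each pair of kets that differ only in qubit 2: amplitudes (a, b) of (|…0…⟩, |…1…⟩) become ((a + b)/√2, (a − b)/√2). Kets absent from the input have amplitude 0.
(|000⟩, |001⟩): (a, b) = (0, -0.2837) → (-0.2006, 0.2006)
(|010⟩, |011⟩): (a, b) = (0.646, -0.5755i) → ((0.4568 - 0.4069i), (0.4568 + 0.4069i))
(|110⟩, |111⟩): (a, b) = (-0.4135i, 0) → (-0.2924i, -0.2924i)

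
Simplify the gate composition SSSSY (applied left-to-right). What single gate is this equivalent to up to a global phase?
Y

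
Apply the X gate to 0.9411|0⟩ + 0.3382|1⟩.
0.3382|0⟩ + 0.9411|1⟩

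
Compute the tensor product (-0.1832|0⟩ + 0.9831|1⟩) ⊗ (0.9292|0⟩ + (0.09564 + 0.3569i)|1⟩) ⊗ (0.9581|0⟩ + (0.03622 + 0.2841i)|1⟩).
-0.1631|000⟩ + (-0.006166 - 0.04836i)|001⟩ + (-0.01679 - 0.06264i)|010⟩ + (0.01794 - 0.007346i)|011⟩ + 0.8752|100⟩ + (0.03309 + 0.2595i)|101⟩ + (0.09008 + 0.3362i)|110⟩ + (-0.09628 + 0.03942i)|111⟩

amp(|b₁b₂…⟩) = product of the factor amplitudes for bits b₁, b₂, …; only kets whose every factor amplitude is nonzero survive.
|000⟩: (-0.1832)(0.9292)(0.9581) = -0.1631
|001⟩: (-0.1832)(0.9292)(0.03622 + 0.2841i) = (-0.006166 - 0.04836i)
|010⟩: (-0.1832)(0.09564 + 0.3569i)(0.9581) = (-0.01679 - 0.06264i)
|011⟩: (-0.1832)(0.09564 + 0.3569i)(0.03622 + 0.2841i) = (0.01794 - 0.007346i)
|100⟩: (0.9831)(0.9292)(0.9581) = 0.8752
|101⟩: (0.9831)(0.9292)(0.03622 + 0.2841i) = (0.03309 + 0.2595i)
|110⟩: (0.9831)(0.09564 + 0.3569i)(0.9581) = (0.09008 + 0.3362i)
|111⟩: (0.9831)(0.09564 + 0.3569i)(0.03622 + 0.2841i) = (-0.09628 + 0.03942i)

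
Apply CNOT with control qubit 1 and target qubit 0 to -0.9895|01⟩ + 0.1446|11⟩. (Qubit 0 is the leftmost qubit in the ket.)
0.1446|01⟩ - 0.9895|11⟩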